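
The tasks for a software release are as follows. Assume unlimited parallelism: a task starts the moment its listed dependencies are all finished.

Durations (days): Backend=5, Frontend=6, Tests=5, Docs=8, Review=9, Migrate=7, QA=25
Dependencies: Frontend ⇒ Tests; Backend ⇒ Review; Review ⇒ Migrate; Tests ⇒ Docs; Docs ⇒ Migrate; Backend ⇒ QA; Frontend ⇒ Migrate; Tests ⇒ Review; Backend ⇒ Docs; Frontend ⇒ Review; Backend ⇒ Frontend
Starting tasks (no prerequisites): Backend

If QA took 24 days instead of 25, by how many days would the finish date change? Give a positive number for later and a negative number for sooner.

0

Baseline: Backend→Frontend→Tests→Review→Migrate = 5+6+5+9+7 = 32 → 32 days.
The longest path through QA is only 30 days, so QA has float 2.
That remains the longest chain; total 32 days.
Change in finish: 32 − 32 = +0 days.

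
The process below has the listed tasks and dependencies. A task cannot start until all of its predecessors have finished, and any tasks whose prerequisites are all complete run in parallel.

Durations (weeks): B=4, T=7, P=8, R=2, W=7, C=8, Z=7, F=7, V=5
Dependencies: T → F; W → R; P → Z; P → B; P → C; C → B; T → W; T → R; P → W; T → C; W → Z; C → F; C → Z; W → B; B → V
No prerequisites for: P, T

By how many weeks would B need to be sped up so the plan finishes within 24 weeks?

Current finish: 25 weeks; target: 24.
B is on every critical path, so each week cut from B cuts the finish by one (this holds down to a finish of 23).
Need 25 − 24 = 1 week off B → B becomes 3 weeks, finish becomes 24.

1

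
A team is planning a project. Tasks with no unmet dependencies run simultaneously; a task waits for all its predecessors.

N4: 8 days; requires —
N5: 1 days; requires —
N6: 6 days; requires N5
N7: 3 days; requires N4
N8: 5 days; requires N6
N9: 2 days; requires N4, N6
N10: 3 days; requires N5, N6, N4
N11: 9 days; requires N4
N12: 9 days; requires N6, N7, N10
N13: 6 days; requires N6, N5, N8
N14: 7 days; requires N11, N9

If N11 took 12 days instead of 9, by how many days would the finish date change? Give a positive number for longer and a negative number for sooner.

Actual critical path: N4→N11→N14 = 8+9+7 = 24 ⇒ 24 days.
N11 is on the critical path; changing it to 12 makes that path 27 days.
No other chain overtakes it, so the finish is 27 days.
Change in finish: 27 − 24 = +3 days.

3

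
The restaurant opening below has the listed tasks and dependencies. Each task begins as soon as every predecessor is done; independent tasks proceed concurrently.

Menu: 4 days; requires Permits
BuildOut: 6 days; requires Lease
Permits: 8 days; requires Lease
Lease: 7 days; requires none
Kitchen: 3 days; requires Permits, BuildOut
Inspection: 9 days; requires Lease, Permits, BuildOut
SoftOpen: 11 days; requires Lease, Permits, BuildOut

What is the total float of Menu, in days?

Lease→Permits→SoftOpen = 7+8+11 = 26 sets the makespan at 26 days.
Longest path through Menu: 19 days (earliest finish 19, latest finish 26).
So Menu can slip 26 − 19 = 7 days.

7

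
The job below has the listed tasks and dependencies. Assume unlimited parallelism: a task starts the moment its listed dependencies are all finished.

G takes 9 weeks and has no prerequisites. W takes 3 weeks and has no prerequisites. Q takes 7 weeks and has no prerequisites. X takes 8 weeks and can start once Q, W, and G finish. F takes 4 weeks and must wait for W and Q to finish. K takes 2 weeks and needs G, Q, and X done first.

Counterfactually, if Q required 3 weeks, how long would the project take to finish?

19

Critical path before the change: G→X→K = 9+8+2 = 19 giving 19 weeks.
The longest path through Q is only 17 weeks, so Q has float 2.
No other chain overtakes it, so the finish is 19 weeks.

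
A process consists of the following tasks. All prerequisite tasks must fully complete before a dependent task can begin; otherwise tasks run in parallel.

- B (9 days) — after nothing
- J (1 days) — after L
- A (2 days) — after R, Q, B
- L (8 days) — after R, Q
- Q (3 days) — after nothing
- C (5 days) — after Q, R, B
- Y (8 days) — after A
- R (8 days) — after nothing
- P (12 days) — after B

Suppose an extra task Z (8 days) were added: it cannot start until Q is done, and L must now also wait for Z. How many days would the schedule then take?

21

Originally the schedule takes 21 days.
With Z inserted, L now waits for max(R, Q, Z).
New critical path: B→P = 9+12 = 21 ⇒ 21 days.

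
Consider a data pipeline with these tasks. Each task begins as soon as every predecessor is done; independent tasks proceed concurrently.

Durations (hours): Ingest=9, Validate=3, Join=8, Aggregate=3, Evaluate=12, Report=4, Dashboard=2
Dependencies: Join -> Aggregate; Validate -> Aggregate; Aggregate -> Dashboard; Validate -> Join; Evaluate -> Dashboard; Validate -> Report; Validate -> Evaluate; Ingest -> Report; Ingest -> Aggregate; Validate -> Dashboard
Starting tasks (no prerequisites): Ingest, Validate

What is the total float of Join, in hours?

1

The longest chain is Validate→Evaluate→Dashboard = 3+12+2 = 17; overall finish 17 hours.
Join finishes as early as 11 and must finish by 12.
Slack of Join = 4 − 3 = 1 hour.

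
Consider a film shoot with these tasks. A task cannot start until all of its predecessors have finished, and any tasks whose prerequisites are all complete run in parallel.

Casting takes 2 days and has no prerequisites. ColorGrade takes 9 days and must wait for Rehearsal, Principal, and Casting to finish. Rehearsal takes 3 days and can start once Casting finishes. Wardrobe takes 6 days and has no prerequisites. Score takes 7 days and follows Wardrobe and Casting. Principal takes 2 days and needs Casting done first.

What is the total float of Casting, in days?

0

Critical path: Casting→Rehearsal→ColorGrade = 2+3+9 = 14, so the finish is 14 days.
Casting finishes as early as 2 and must finish by 2.
Float = 14 − 14 = 0.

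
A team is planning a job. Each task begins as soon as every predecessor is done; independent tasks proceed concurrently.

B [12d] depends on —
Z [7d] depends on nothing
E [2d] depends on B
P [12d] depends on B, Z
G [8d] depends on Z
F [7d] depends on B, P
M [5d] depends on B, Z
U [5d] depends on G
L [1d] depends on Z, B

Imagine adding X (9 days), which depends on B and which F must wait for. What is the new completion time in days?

Originally the job takes 31 days.
With X inserted, F now waits for max(B, P, X).
New critical path: B→P→F = 12+12+7 = 31 ⇒ 31 days.

31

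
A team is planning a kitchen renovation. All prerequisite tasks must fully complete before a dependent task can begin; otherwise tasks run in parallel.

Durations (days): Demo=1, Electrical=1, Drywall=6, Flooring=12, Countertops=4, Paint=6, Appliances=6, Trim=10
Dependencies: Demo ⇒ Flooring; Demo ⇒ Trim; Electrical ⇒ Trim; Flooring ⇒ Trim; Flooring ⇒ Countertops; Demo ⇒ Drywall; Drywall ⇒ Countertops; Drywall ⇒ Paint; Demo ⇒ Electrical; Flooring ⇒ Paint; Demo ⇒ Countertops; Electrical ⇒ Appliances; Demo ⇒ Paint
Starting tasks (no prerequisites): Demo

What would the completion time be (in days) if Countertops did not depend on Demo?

23

Before: longest chain Demo→Flooring→Trim = 1+12+10 = 23, finish 23.
Dropping Demo→Countertops doesn't change Countertops's earliest start (13); another predecessor still binds.
After: Demo→Flooring→Trim = 1+12+10 = 23 → 23 days.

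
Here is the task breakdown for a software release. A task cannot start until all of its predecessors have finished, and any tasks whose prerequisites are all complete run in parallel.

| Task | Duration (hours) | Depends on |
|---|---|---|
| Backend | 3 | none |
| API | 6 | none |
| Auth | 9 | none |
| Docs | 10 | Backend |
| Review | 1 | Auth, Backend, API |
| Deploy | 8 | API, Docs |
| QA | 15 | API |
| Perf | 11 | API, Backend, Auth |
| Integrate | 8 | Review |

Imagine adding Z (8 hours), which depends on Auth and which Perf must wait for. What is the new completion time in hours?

Originally the project takes 21 hours.
With Z inserted, Perf now waits for max(API, Backend, Auth, Z).
New critical path: Auth→Z→Perf = 9+8+11 = 28 ⇒ 28 hours.

28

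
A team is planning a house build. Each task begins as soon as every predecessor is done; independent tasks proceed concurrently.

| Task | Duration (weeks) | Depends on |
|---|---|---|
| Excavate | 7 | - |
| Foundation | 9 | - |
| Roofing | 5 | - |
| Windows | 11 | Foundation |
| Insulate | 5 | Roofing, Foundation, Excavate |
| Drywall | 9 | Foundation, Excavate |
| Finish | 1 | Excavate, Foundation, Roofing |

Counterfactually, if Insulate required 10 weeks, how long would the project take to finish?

Critical path before the change: Foundation→Windows = 9+11 = 20 giving 20 weeks.
The longest path through Insulate is only 14 weeks, so Insulate has float 6.
The critical path is still Foundation→Windows; finish is now 20 weeks.

20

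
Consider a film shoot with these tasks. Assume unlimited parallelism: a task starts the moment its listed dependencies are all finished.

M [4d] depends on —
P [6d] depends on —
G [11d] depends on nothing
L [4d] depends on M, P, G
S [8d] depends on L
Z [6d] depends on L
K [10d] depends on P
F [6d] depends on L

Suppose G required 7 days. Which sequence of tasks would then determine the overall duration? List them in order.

The binding path is G→L→S = 11+4+8 = 23; finish at 23 days.
G is on the critical path; changing it to 7 makes that path 19 days.
The critical path is still G→L→S; finish is now 19 days.

G, L, S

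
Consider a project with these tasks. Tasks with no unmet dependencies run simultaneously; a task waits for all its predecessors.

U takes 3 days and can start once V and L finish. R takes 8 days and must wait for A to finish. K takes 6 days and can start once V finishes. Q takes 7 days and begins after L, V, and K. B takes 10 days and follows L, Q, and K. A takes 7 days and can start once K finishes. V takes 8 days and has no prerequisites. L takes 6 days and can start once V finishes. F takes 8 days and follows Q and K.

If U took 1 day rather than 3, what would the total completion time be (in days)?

Baseline: V→K→Q→B = 8+6+7+10 = 31 → 31 days.
U is off the critical path — its longest chain is 17 days, giving 14 of slack.
That remains the longest chain; total 31 days.

31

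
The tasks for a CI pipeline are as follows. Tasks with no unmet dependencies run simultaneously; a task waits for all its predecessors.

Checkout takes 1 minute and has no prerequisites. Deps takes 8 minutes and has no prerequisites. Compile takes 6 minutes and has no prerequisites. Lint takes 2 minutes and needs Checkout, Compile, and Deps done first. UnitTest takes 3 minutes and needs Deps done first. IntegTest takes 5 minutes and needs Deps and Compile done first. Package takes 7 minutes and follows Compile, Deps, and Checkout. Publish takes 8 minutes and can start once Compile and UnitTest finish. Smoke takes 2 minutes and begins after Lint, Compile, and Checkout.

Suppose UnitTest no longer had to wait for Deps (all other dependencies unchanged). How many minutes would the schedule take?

With the dependency in place, Deps→UnitTest→Publish = 8+3+8 = 19 sets the finish at 19 minutes.
Without Deps→UnitTest, UnitTest's earliest start moves from 8 to 0.
New critical path: Deps→Package = 8+7 = 15 ⇒ 15 minutes.

15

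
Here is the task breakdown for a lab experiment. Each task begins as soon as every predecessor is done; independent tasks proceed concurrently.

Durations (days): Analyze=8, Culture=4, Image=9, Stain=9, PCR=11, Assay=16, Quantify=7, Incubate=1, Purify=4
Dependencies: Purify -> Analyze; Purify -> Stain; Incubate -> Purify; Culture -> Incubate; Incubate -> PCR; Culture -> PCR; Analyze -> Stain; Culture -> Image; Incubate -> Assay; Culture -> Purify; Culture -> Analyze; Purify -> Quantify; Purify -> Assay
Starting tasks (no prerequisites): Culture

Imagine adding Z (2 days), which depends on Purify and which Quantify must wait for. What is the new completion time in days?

Originally the schedule takes 26 days.
With Z inserted, Quantify now waits for max(Purify, Z).
New critical path: Culture→Incubate→Purify→Analyze→Stain = 4+1+4+8+9 = 26 ⇒ 26 days.

26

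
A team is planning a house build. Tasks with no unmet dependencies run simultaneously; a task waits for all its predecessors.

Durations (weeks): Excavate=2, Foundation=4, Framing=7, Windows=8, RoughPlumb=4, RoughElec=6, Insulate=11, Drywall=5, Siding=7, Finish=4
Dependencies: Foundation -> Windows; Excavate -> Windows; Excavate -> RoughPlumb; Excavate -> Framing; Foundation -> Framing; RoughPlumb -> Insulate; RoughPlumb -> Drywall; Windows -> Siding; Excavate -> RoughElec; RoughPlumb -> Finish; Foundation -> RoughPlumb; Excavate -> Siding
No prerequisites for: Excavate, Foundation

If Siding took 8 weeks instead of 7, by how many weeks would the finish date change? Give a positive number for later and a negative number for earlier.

Baseline: Foundation→Windows→Siding = 4+8+7 = 19 → 19 weeks.
Siding lies on that path, so at 8 weeks the path becomes 20 weeks.
No other chain overtakes it, so the finish is 20 weeks.
Change in finish: 20 − 19 = +1 weeks.

1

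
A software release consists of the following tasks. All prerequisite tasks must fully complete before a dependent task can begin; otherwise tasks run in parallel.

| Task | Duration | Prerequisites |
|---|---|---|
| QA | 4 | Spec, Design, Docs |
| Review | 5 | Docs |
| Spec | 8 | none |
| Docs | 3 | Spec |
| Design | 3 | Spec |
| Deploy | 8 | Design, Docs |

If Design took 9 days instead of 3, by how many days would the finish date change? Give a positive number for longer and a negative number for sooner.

6

As given, the longest chain is Spec→Design→Deploy = 8+3+8 = 19, so the finish is 19 days.
Design is on the critical path; changing it to 9 makes that path 25 days.
That remains the longest chain; total 25 days.
Change in finish: 25 − 19 = +6 days.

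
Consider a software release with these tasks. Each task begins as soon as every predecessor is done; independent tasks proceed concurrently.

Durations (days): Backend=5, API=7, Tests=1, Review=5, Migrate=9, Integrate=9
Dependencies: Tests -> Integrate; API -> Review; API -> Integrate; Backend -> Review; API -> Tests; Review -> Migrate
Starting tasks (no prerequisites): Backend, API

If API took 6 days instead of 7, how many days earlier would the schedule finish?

Baseline: API→Review→Migrate = 7+5+9 = 21 → 21 days.
Since API is critical, the -1 change carries straight to that chain (now 20 days).
No other chain overtakes it, so the finish is 20 days.
Change in finish: 20 − 21 = -1 days.

1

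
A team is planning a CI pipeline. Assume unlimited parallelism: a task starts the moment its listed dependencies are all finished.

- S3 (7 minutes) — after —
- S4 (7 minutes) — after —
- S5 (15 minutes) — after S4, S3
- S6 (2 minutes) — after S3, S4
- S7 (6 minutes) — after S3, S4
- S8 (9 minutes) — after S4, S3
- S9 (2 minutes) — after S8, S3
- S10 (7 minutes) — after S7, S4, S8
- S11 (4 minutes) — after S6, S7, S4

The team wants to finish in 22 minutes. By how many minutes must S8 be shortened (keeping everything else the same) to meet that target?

Current finish: 23 minutes; target: 22.
S8 is on every critical path, so each minute cut from S8 cuts the finish by one (this holds down to a finish of 22).
Need 23 − 22 = 1 minute off S8 → S8 becomes 8 minutes, finish becomes 22.

1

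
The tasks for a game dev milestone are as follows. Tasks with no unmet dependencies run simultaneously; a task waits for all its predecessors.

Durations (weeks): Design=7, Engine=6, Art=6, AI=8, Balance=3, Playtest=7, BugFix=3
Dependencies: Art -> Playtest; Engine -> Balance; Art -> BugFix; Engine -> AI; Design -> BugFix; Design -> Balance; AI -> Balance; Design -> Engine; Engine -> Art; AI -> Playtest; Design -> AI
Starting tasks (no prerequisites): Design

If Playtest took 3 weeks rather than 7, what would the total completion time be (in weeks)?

24

As given, the longest chain is Design→Engine→AI→Playtest = 7+6+8+7 = 28, so the finish is 28 weeks.
Playtest lies on that path, so at 3 weeks the path becomes 24 weeks.
New critical path: Design→Engine→AI→Balance = 7+6+8+3 = 24 ⇒ 24 weeks.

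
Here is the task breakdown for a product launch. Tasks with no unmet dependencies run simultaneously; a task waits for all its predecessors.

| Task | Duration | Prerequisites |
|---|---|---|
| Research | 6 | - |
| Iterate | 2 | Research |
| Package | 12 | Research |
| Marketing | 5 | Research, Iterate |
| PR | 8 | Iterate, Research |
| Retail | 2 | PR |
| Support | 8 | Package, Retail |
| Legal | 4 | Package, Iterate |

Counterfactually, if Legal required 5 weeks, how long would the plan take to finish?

26

As given, the longest chain is Research→Iterate→PR→Retail→Support = 6+2+8+2+8 = 26, so the finish is 26 weeks.
Legal is off the critical path — its longest chain is 22 weeks, giving 4 of slack.
No other chain overtakes it, so the finish is 26 weeks.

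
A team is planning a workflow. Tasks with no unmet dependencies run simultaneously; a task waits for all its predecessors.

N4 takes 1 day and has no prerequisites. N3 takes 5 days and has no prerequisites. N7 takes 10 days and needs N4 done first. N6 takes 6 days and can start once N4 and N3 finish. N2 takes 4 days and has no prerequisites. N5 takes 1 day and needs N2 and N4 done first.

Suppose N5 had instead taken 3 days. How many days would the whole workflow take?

11

Critical path before the change: N3→N6 = 5+6 = 11 giving 11 days.
N5 is off the critical path — its longest chain is 5 days, giving 6 of slack.
That remains the longest chain; total 11 days.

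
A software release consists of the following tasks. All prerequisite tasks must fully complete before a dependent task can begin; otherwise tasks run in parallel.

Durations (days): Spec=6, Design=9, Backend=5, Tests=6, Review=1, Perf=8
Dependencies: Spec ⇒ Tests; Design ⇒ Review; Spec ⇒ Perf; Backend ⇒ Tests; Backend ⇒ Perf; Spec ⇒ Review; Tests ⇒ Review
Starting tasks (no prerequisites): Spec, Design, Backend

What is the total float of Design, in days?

4

Spec→Perf = 6+8 = 14 sets the makespan at 14 days.
Longest path through Design: 10 days (earliest finish 9, latest finish 13).
Float = 14 − 10 = 4.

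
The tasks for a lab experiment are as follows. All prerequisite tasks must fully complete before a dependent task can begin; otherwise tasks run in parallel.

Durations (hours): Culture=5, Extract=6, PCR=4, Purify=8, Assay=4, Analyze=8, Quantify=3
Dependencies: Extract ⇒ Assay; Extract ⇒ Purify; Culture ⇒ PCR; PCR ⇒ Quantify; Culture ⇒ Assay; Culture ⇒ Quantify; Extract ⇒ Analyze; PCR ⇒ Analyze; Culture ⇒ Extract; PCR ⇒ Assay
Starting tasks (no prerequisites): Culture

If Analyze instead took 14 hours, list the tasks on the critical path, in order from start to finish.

Culture, Extract, Analyze

The binding path is Culture→Extract→Analyze = 5+6+8 = 19; finish at 19 hours.
Analyze lies on that path, so at 14 hours the path becomes 25 hours.
That remains the longest chain; total 25 hours.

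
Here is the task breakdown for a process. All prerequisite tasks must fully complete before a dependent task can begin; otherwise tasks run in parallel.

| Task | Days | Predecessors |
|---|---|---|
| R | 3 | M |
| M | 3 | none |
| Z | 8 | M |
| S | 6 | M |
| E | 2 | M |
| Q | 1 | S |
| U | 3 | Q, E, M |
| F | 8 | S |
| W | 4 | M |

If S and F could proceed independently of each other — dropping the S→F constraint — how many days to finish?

Before: longest chain M→S→F = 3+6+8 = 17, finish 17.
Without S→F, F's earliest start moves from 9 to 0.
After: M→S→Q→U = 3+6+1+3 = 13 → 13 days.

13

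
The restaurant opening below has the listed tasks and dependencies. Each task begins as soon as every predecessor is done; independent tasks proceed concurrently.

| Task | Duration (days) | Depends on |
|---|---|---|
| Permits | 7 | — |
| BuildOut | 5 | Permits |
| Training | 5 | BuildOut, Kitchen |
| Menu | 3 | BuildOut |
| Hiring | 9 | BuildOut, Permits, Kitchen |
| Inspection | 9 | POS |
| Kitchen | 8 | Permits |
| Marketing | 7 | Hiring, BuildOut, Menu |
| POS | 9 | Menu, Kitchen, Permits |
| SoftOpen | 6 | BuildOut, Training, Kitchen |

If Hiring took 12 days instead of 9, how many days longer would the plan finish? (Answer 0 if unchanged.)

Baseline: Permits→BuildOut→Menu→POS→Inspection = 7+5+3+9+9 = 33 → 33 days.
The longest path through Hiring is only 31 days, so Hiring has float 2.
The binding chain switches to Permits→Kitchen→Hiring→Marketing = 7+8+12+7 = 34; finish 34 days.
Change in finish: 34 − 33 = +1 days.

1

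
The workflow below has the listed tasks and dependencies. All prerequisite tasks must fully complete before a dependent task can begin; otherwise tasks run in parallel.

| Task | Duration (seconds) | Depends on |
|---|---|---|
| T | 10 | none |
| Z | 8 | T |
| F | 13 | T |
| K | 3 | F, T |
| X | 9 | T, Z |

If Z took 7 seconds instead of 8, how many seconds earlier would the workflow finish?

The binding path is T→Z→X = 10+8+9 = 27; finish at 27 seconds.
Since Z is critical, the -1 change carries straight to that chain (now 26 seconds).
No other chain overtakes it, so the finish is 26 seconds.
Change in finish: 26 − 27 = -1 seconds.

1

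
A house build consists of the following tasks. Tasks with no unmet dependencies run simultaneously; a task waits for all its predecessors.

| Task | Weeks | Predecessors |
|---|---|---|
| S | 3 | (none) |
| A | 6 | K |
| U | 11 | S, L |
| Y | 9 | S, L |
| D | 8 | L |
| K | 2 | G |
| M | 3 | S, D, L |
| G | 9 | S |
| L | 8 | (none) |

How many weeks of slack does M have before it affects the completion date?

1

Critical path: S→G→K→A = 3+9+2+6 = 20, so the finish is 20 weeks.
M finishes as early as 19 and must finish by 20.
So M can slip 20 − 19 = 1 week.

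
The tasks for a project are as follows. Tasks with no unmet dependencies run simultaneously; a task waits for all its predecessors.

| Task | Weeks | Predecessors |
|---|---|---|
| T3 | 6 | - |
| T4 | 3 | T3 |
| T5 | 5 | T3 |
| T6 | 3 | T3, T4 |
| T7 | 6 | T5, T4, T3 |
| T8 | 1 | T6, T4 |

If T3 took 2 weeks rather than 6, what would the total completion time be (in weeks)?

Critical path before the change: T3→T5→T7 = 6+5+6 = 17 giving 17 weeks.
T3 lies on that path, so at 2 weeks the path becomes 13 weeks.
That remains the longest chain; total 13 weeks.

13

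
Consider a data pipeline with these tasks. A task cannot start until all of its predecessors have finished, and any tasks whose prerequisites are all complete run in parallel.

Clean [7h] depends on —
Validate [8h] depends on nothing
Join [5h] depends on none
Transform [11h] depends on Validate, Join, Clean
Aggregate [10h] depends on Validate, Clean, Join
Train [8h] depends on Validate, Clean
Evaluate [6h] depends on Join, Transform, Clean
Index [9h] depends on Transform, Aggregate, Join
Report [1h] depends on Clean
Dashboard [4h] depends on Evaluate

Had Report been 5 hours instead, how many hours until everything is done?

Critical path before the change: Validate→Transform→Evaluate→Dashboard = 8+11+6+4 = 29 giving 29 hours.
Report is off the critical path — its longest chain is 8 hours, giving 21 of slack.
No other chain overtakes it, so the finish is 29 hours.

29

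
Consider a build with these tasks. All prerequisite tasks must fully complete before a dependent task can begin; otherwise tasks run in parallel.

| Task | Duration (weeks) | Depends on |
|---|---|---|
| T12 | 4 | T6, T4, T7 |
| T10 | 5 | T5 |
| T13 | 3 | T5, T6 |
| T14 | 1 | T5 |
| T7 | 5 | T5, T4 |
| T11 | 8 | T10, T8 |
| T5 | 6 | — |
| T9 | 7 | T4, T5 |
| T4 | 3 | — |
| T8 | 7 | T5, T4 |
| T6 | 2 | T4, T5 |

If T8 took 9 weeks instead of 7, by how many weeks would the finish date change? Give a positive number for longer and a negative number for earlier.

Critical path before the change: T5→T8→T11 = 6+7+8 = 21 giving 21 weeks.
T8 is on the critical path; changing it to 9 makes that path 23 weeks.
The critical path is still T5→T8→T11; finish is now 23 weeks.
Change in finish: 23 − 21 = +2 weeks.

2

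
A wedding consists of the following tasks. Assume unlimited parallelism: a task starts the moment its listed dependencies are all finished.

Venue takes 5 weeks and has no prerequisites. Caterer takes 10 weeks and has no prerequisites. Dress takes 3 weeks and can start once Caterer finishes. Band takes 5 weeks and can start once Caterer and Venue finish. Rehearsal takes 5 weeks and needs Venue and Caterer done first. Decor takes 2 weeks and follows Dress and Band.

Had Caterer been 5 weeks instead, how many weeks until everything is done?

12

The binding path is Caterer→Band→Decor = 10+5+2 = 17; finish at 17 weeks.
Caterer is on the critical path; changing it to 5 makes that path 12 weeks.
The binding chain switches to Venue→Band→Decor = 5+5+2 = 12; finish 12 weeks.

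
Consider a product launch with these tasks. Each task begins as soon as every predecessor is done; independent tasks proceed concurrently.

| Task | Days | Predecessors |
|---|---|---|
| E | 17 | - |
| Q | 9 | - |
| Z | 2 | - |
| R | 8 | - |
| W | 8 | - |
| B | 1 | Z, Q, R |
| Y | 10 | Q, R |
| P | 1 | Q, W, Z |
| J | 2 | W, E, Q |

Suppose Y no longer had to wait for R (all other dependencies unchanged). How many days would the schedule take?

Original critical path: E→J = 17+2 = 19 ⇒ 19 days.
Dropping R→Y doesn't change Y's earliest start (9); another predecessor still binds.
New critical path: E→J = 17+2 = 19 ⇒ 19 days.

19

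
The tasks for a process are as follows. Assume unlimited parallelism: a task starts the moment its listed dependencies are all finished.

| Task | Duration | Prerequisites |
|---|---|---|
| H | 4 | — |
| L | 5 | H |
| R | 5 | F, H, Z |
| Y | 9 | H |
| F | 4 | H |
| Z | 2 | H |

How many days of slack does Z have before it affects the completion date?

The longest chain is H→Y = 4+9 = 13; overall finish 13 days.
Longest path through Z: 11 days (earliest finish 6, latest finish 8).
Float = 13 − 11 = 2.

2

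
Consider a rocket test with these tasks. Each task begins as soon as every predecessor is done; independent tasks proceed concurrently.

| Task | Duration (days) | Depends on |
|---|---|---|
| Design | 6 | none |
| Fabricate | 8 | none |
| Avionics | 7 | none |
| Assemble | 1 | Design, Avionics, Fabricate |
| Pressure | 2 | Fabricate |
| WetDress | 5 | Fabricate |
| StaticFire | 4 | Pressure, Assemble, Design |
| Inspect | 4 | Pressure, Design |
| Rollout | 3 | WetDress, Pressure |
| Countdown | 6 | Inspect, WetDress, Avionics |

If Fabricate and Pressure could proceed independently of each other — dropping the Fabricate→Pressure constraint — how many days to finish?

Original critical path: Fabricate→Pressure→Inspect→Countdown = 8+2+4+6 = 20 ⇒ 20 days.
Without Fabricate→Pressure, Pressure's earliest start moves from 8 to 0.
After: Fabricate→WetDress→Countdown = 8+5+6 = 19 → 19 days.

19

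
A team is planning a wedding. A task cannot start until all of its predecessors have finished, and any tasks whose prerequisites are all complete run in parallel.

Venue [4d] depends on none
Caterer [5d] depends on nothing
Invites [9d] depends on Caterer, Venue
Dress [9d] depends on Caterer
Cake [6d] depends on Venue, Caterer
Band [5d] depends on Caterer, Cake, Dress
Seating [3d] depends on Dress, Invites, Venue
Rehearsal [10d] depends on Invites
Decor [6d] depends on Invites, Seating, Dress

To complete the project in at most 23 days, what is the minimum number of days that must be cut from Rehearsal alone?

Current finish: 24 days; target: 23.
Rehearsal is on every critical path, so each day cut from Rehearsal cuts the finish by one (this holds down to a finish of 23).
Need 24 − 23 = 1 day off Rehearsal → Rehearsal becomes 9 days, finish becomes 23.

1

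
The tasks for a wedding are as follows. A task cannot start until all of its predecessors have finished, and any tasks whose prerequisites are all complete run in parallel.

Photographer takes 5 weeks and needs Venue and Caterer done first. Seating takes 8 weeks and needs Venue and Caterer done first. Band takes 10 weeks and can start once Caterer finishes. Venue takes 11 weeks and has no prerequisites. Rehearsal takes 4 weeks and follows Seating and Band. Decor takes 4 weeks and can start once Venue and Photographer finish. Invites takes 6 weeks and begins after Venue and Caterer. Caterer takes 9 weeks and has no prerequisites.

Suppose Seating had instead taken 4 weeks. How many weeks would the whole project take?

The binding path is Venue→Seating→Rehearsal = 11+8+4 = 23; finish at 23 weeks.
Seating is on the critical path; changing it to 4 makes that path 19 weeks.
Now Caterer→Band→Rehearsal = 9+10+4 = 23 is longest, so the finish becomes 23 weeks.

23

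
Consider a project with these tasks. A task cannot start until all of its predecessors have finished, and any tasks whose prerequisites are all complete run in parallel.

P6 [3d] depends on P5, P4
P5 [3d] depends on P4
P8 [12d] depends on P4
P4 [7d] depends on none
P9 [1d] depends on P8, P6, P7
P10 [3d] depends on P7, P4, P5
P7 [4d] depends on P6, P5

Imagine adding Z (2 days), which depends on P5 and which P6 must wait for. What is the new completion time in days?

Originally the project takes 20 days.
With Z inserted, P6 now waits for max(P5, P4, Z).
New critical path: P4→P5→Z→P6→P7→P10 = 7+3+2+3+4+3 = 22 ⇒ 22 days.

22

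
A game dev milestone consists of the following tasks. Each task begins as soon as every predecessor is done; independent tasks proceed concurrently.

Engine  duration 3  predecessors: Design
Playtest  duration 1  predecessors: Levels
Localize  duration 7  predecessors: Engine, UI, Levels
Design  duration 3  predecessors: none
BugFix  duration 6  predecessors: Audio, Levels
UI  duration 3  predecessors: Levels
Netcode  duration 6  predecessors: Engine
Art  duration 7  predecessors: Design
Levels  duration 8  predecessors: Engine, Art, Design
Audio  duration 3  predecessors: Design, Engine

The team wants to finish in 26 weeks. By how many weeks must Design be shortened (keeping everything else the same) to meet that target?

2

Current finish: 28 weeks; target: 26.
Design is on every critical path, so each week cut from Design cuts the finish by one (this holds down to a finish of 26).
Need 28 − 26 = 2 weeks off Design → Design becomes 1 week, finish becomes 26.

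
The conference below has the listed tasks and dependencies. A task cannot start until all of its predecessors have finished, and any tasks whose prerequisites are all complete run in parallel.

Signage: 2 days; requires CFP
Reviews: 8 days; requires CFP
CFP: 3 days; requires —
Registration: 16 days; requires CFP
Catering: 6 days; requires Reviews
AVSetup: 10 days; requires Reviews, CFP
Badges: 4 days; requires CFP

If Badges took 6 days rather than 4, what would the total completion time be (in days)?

21

Actual critical path: CFP→Reviews→AVSetup = 3+8+10 = 21 ⇒ 21 days.
Badges is off the critical path — its longest chain is 7 days, giving 14 of slack.
That remains the longest chain; total 21 days.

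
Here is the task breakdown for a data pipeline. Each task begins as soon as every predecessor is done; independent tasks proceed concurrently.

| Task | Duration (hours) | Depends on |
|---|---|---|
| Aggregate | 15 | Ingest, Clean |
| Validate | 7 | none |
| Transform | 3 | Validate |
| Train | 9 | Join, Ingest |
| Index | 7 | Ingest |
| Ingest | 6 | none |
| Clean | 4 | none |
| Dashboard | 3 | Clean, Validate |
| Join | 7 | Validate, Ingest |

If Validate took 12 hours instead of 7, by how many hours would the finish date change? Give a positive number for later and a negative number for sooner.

Baseline: Validate→Join→Train = 7+7+9 = 23 → 23 hours.
Validate is on the critical path; changing it to 12 makes that path 28 hours.
The critical path is still Validate→Join→Train; finish is now 28 hours.
Change in finish: 28 − 23 = +5 hours.

5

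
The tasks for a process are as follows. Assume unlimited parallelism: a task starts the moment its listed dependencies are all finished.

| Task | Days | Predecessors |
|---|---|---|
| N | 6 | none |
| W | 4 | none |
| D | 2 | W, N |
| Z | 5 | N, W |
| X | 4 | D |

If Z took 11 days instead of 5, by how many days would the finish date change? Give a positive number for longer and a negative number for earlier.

The binding path is N→D→X = 6+2+4 = 12; finish at 12 days.
Z has 1 day of float (longest path through it is 11).
New critical path: N→Z = 6+11 = 17 ⇒ 17 days.
Change in finish: 17 − 12 = +5 days.

5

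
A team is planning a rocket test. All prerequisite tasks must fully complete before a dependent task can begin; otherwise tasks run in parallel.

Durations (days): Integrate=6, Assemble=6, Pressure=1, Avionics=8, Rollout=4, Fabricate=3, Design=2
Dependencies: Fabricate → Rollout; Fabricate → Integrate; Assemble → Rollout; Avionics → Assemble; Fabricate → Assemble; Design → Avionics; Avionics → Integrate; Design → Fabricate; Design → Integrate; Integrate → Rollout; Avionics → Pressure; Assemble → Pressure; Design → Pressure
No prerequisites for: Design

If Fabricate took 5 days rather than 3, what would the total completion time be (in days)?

The binding path is Design→Avionics→Assemble→Rollout = 2+8+6+4 = 20; finish at 20 days.
Fabricate is off the critical path — its longest chain is 15 days, giving 5 of slack.
That remains the longest chain; total 20 days.

20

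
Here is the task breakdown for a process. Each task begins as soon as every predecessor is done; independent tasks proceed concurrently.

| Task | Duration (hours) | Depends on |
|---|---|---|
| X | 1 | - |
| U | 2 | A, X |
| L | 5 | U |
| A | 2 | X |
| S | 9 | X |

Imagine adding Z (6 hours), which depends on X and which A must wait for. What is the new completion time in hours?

16

Originally the process takes 10 hours.
With Z inserted, A now waits for max(X, Z).
New critical path: X→Z→A→U→L = 1+6+2+2+5 = 16 ⇒ 16 hours.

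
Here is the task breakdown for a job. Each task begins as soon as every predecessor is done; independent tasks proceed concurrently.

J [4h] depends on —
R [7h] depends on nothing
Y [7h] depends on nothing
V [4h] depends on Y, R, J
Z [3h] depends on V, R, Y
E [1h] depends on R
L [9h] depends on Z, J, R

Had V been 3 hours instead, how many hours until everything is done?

22

The binding path is R→V→Z→L = 7+4+3+9 = 23; finish at 23 hours.
V is on the critical path; changing it to 3 makes that path 22 hours.
The critical path is still R→V→Z→L; finish is now 22 hours.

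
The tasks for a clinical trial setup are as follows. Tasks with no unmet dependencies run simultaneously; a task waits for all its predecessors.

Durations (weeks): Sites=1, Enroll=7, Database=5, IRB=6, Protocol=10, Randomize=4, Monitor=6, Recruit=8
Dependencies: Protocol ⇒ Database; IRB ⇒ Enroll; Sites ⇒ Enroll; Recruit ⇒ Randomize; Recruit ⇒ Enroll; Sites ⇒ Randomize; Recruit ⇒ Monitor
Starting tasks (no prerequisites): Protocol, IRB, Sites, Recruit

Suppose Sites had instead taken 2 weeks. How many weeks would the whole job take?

15

Actual critical path: Protocol→Database = 10+5 = 15 ⇒ 15 weeks.
Sites has 7 weeks of float (longest path through it is 8).
No other chain overtakes it, so the finish is 15 weeks.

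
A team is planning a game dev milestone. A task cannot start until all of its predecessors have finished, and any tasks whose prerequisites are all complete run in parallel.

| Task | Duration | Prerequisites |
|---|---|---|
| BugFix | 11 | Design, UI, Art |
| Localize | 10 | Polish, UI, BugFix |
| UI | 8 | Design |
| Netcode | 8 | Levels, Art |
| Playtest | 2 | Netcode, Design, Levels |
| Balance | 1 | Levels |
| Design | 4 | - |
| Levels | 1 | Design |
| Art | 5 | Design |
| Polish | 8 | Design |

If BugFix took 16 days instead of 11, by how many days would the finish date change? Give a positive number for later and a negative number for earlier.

5

The binding path is Design→UI→BugFix→Localize = 4+8+11+10 = 33; finish at 33 days.
BugFix lies on that path, so at 16 days the path becomes 38 days.
No other chain overtakes it, so the finish is 38 days.
Change in finish: 38 − 33 = +5 days.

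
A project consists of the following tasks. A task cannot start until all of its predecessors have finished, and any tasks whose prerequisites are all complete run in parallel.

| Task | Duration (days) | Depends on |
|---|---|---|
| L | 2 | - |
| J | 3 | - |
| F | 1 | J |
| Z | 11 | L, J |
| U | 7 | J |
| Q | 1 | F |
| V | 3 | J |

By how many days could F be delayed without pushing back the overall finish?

The longest chain is J→Z = 3+11 = 14; overall finish 14 days.
F finishes as early as 4 and must finish by 13.
So F can slip 13 − 4 = 9 days.

9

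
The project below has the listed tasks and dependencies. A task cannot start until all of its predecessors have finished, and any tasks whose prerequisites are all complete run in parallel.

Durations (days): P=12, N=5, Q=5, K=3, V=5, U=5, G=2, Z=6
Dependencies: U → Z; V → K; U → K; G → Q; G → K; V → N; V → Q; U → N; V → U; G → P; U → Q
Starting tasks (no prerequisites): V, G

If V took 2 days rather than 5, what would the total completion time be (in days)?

14

As given, the longest chain is V→U→Z = 5+5+6 = 16, so the finish is 16 days.
V lies on that path, so at 2 days the path becomes 13 days.
Now G→P = 2+12 = 14 is longest, so the finish becomes 14 days.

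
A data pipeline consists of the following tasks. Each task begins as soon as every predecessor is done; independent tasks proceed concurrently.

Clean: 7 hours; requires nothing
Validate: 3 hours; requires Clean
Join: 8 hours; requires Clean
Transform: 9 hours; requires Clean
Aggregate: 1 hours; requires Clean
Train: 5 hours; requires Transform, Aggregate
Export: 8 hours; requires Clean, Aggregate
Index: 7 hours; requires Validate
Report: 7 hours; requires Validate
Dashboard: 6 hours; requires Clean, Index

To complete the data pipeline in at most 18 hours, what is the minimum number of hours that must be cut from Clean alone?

5

Current finish: 23 hours; target: 18.
Clean is on every critical path, so each hour cut from Clean cuts the finish by one (this holds down to a finish of 17).
Need 23 − 18 = 5 hours off Clean → Clean becomes 2 hours, finish becomes 18.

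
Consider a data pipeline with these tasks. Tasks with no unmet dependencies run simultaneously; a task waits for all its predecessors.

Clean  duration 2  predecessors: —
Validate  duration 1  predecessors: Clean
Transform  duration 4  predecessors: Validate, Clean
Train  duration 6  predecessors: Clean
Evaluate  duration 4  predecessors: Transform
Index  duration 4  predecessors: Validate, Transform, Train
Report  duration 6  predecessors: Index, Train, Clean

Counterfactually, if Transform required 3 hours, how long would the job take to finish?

The binding path is Clean→Train→Index→Report = 2+6+4+6 = 18; finish at 18 hours.
The longest path through Transform is only 17 hours, so Transform has float 1.
No other chain overtakes it, so the finish is 18 hours.

18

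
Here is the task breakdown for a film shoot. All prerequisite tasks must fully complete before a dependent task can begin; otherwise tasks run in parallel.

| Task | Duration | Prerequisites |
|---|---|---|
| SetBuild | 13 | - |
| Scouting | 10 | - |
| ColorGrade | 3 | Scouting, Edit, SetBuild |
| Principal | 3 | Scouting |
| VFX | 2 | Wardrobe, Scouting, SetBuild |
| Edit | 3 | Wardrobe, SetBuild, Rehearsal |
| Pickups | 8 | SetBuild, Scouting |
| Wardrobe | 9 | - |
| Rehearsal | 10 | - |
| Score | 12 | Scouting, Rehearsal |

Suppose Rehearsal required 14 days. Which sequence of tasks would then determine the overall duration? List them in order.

Actual critical path: Rehearsal→Score = 10+12 = 22 ⇒ 22 days.
Rehearsal is on the critical path; changing it to 14 makes that path 26 days.
No other chain overtakes it, so the finish is 26 days.

Rehearsal, Score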